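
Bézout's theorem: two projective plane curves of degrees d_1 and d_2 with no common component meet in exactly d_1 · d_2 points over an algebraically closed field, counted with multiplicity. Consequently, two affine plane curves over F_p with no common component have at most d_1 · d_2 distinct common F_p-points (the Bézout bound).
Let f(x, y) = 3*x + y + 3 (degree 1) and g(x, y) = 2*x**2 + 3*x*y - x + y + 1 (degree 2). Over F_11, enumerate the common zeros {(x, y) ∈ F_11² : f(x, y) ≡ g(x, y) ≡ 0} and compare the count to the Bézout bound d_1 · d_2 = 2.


Common zeros: {(1, 5), (5, 4)}; count = 2; Bézout bound = 2.

deg(f) = 1, deg(g) = 2, so Bézout bound = 2.
Scan x ∈ F_11. For each x, list the y ∈ F_11 with f(x, y) ≡ 0 and those with g(x, y) ≡ 0 (mod 11); the common zeros in that column are the intersection.
  x = 0: f ≡ 0 at y ∈ {8}; g ≡ 0 at y ∈ {10}; common: ∅.
  x = 1: f ≡ 0 at y ∈ {5}; g ≡ 0 at y ∈ {5}; common: {5}.
  x = 2: f ≡ 0 at y ∈ {2}; g ≡ 0 at y ∈ {10}; common: ∅.
  x = 3: f ≡ 0 at y ∈ {10}; g ≡ 0 at y ∈ {5}; common: ∅.
  x = 4: f ≡ 0 at y ∈ {7}; g ≡ 0 at y ∈ {2}; common: ∅.
  x = 5: f ≡ 0 at y ∈ {4}; g ≡ 0 at y ∈ {4}; common: {4}.
  x = 6: f ≡ 0 at y ∈ {1}; g ≡ 0 at y ∈ {4}; common: ∅.
  x = 7: f ≡ 0 at y ∈ {9}; g ≡ 0 at y ∈ ∅; common: ∅.
  x = 8: f ≡ 0 at y ∈ {6}; g ≡ 0 at y ∈ {0}; common: ∅.
  x = 9: f ≡ 0 at y ∈ {3}; g ≡ 0 at y ∈ {0}; common: ∅.
  x = 10: f ≡ 0 at y ∈ {0}; g ≡ 0 at y ∈ {2}; common: ∅.
Collecting: common zeros = {(1, 5), (5, 4)}, so the count is 2.
Comparison with the Bézout bound: 2 ≤ 2 = deg(f)·deg(g), as expected for curves with no common component (the bound is attained).


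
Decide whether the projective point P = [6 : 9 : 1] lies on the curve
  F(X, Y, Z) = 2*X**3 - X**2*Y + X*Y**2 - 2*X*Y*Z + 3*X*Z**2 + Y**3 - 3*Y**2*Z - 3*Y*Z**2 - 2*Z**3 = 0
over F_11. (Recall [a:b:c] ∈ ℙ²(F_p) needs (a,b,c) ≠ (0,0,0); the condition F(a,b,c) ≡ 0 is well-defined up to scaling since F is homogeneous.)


F(6,9,1) ≡ 4 (mod 11); P is NOT on the curve.

Evaluate F(6, 9, 1) term-by-term (mod 11).
  2*X**3 ↦ 2·216·1·1 = 432
  -X**2*Y ↦ -1·36·9·1 = -324
  X*Y**2 ↦ 1·6·81·1 = 486
  -2*X*Y*Z ↦ -2·6·9·1 = -108
  3*X*Z**2 ↦ 3·6·1·1 = 18
  Y**3 ↦ 1·1·729·1 = 729
  -3*Y**2*Z ↦ -3·1·81·1 = -243
  -3*Y*Z**2 ↦ -3·1·9·1 = -27
  -2*Z**3 ↦ -2·1·1·1 = -2
Sum: F(6, 9, 1) = (432) + (-324) + (486) + (-108) + (18) + (729) + (-243) + (-27) + (-2) = 961.
Reducing mod 11: 961 ≡ 4 (mod 11).
Since F(a, b, c) ≡ 4 ≠ 0 (mod 11), P does NOT lie on the curve.


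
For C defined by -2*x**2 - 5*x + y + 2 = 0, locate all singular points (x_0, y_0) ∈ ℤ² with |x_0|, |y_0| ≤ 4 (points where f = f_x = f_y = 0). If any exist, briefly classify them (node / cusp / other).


No singular points in the scanned grid; C is smooth there.

Compute partial derivatives:
  f_x = -4*x - 5.
  f_y = 1.
f_y = 1 is a nonzero constant, so f_y never vanishes: no point (x, y) can satisfy f = f_x = f_y = 0. In particular no (x, y) ∈ {−4, ..., 4}² is singular; the curve is smooth.


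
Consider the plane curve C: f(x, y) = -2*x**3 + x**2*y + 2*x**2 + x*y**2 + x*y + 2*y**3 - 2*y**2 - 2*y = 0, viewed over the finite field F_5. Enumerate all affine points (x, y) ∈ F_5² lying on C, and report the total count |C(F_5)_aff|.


Affine F_5-points: {(0, 0), (0, 3), (1, 0), (1, 3), (4, 3)}; count = 5.

For each of the 25 pairs (x, y) ∈ F_5², evaluate f(x, y) mod 5. Record the zeros.
  x = 0: [0↦0, 1↦3, 2↦4, 3↦0, 4↦3]  zeros at y ∈ {0, 3}
  x = 1: [0↦0, 1↦1, 2↦2, 3↦0, 4↦2]  zeros at y ∈ {0, 3}
  x = 2: [0↦2, 1↦3, 2↦1, 3↦3, 4↦1]  zeros at y ∈ ∅
  x = 3: [0↦4, 1↦2, 2↦4, 3↦2, 4↦3]  zeros at y ∈ ∅
  x = 4: [0↦4, 1↦1, 2↦4, 3↦0, 4↦1]  zeros at y ∈ {3}
Collecting zeros: affine points = {(0, 0), (0, 3), (1, 0), (1, 3), (4, 3)}.
Total count |C(F_5)_aff| = 5.


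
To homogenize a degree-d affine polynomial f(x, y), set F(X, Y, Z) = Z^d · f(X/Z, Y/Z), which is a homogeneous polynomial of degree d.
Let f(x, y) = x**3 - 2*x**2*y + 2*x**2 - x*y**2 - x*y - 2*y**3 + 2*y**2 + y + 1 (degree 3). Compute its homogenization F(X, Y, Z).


F(X, Y, Z) = X**3 - 2*X**2*Y + 2*X**2*Z - X*Y**2 - X*Y*Z - 2*Y**3 + 2*Y**2*Z + Y*Z**2 + Z**3

deg(f) = 3.
Substitute x = X/Z, y = Y/Z into f, then multiply by Z^3.
  monomial 1·x^3·y^0 ↦ 1·X^3·Y^0·Z^0.
  monomial -2·x^2·y^1 ↦ -2·X^2·Y^1·Z^0.
  monomial 2·x^2·y^0 ↦ 2·X^2·Y^0·Z^1.
  monomial -1·x^1·y^2 ↦ -1·X^1·Y^2·Z^0.
  monomial -1·x^1·y^1 ↦ -1·X^1·Y^1·Z^1.
  monomial -2·x^0·y^3 ↦ -2·X^0·Y^3·Z^0.
  monomial 2·x^0·y^2 ↦ 2·X^0·Y^2·Z^1.
  monomial 1·x^0·y^1 ↦ 1·X^0·Y^1·Z^2.
  monomial 1·x^0·y^0 ↦ 1·X^0·Y^0·Z^3.
Collecting: F(X, Y, Z) = X**3 - 2*X**2*Y + 2*X**2*Z - X*Y**2 - X*Y*Z - 2*Y**3 + 2*Y**2*Z + Y*Z**2 + Z**3.


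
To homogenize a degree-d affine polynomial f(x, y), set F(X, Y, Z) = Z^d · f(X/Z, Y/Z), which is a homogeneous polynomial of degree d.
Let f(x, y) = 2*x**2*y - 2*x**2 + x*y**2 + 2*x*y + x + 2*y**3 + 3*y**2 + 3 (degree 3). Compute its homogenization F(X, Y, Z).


F(X, Y, Z) = 2*X**2*Y - 2*X**2*Z + X*Y**2 + 2*X*Y*Z + X*Z**2 + 2*Y**3 + 3*Y**2*Z + 3*Z**3

deg(f) = 3.
Substitute x = X/Z, y = Y/Z into f, then multiply by Z^3.
  monomial 2·x^2·y^1 ↦ 2·X^2·Y^1·Z^0.
  monomial -2·x^2·y^0 ↦ -2·X^2·Y^0·Z^1.
  monomial 1·x^1·y^2 ↦ 1·X^1·Y^2·Z^0.
  monomial 2·x^1·y^1 ↦ 2·X^1·Y^1·Z^1.
  monomial 1·x^1·y^0 ↦ 1·X^1·Y^0·Z^2.
  monomial 2·x^0·y^3 ↦ 2·X^0·Y^3·Z^0.
  monomial 3·x^0·y^2 ↦ 3·X^0·Y^2·Z^1.
  monomial 3·x^0·y^0 ↦ 3·X^0·Y^0·Z^3.
Collecting: F(X, Y, Z) = 2*X**2*Y - 2*X**2*Z + X*Y**2 + 2*X*Y*Z + X*Z**2 + 2*Y**3 + 3*Y**2*Z + 3*Z**3.


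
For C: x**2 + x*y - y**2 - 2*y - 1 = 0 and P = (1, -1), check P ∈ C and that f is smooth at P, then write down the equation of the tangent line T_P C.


Tangent line at P: x + y = 0.

Step 1: f(1, -1) = 0, so P lies on C.
Step 2: partial derivatives
  f_x(x, y) = 2*x + y, f_y(x, y) = x - 2*y - 2.
  f_x(P) = 1, f_y(P) = 1 (gradient nonzero, so P is smooth).
Step 3: tangent line at P: 1·(x − 1) + 1·(y − -1) = 0.
Expanding: x + y = 0.


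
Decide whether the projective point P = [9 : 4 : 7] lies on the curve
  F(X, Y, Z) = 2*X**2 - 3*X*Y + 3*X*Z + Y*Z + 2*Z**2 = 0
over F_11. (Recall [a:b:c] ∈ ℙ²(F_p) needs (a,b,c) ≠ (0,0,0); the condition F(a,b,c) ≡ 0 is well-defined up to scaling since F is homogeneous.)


F(9,4,7) ≡ 6 (mod 11); P is NOT on the curve.

Evaluate F(9, 4, 7) term-by-term (mod 11).
  2*X**2 ↦ 2·81·1·1 = 162
  -3*X*Y ↦ -3·9·4·1 = -108
  3*X*Z ↦ 3·9·1·7 = 189
  Y*Z ↦ 1·1·4·7 = 28
  2*Z**2 ↦ 2·1·1·49 = 98
Sum: F(9, 4, 7) = (162) + (-108) + (189) + (28) + (98) = 369.
Reducing mod 11: 369 ≡ 6 (mod 11).
Since F(a, b, c) ≡ 6 ≠ 0 (mod 11), P does NOT lie on the curve.


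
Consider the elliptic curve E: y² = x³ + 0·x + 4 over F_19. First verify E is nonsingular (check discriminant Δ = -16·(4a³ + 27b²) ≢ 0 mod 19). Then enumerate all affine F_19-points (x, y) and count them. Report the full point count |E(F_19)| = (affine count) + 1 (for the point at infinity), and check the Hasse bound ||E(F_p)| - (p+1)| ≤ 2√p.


Affine points = {(0, 2), (0, 17), (1, 9), (1, 10), (4, 7), (4, 12), (6, 7), (6, 12), (7, 9), (7, 10), (9, 7), (9, 12), (10, 4), (10, 15), (11, 9), (11, 10), (13, 4), (13, 15), (15, 4), (15, 15)}; affine count = 20; |E(F_19)| = 21.

Discriminant check: Δ ∝ 4a³ + 27b² = 4·0³ + 27·4² = 4·0 + 27·16 ≡ 14 (mod 19). Nonzero ⇒ E is nonsingular.
For each x ∈ F_19, compute rhs = x³ + 0·x + 4 mod 19, then count y ∈ F_19 with y² ≡ rhs.
  x = 0: rhs = 4, matching y values: 2, 17 (2 points).
  x = 1: rhs = 5, matching y values: 9, 10 (2 points).
  x = 2: rhs = 12, matching y values: none (0 points).
  x = 3: rhs = 12, matching y values: none (0 points).
  x = 4: rhs = 11, matching y values: 7, 12 (2 points).
  x = 5: rhs = 15, matching y values: none (0 points).
  x = 6: rhs = 11, matching y values: 7, 12 (2 points).
  x = 7: rhs = 5, matching y values: 9, 10 (2 points).
  x = 8: rhs = 3, matching y values: none (0 points).
  x = 9: rhs = 11, matching y values: 7, 12 (2 points).
  x = 10: rhs = 16, matching y values: 4, 15 (2 points).
  x = 11: rhs = 5, matching y values: 9, 10 (2 points).
  x = 12: rhs = 3, matching y values: none (0 points).
  x = 13: rhs = 16, matching y values: 4, 15 (2 points).
  x = 14: rhs = 12, matching y values: none (0 points).
  x = 15: rhs = 16, matching y values: 4, 15 (2 points).
  x = 16: rhs = 15, matching y values: none (0 points).
  x = 17: rhs = 15, matching y values: none (0 points).
  x = 18: rhs = 3, matching y values: none (0 points).
Total affine count: 20.
Full point count |E(F_19)| = 20 + 1 = 21.
Hasse bound: |21 − (19+1)| = |1| = 1 ≤ 2√19 ≈ 8.7178 ✓.


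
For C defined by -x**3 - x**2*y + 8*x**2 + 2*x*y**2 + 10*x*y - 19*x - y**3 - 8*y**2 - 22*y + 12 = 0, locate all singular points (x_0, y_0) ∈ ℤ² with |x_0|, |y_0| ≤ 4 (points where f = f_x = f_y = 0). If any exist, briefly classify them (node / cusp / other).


Singular points: {(3, -1)}; classification: cusp.

Compute partial derivatives:
  f_x = -3*x**2 - 2*x*y + 16*x + 2*y**2 + 10*y - 19.
  f_y = -x**2 + 4*x*y + 10*x - 3*y**2 - 16*y - 22.
Scan x_0 ∈ {−4, ..., 4}. For each x_0, f_y(x_0, y) is a polynomial in y; find its integer roots y ∈ {−4, ..., 4}, then test f_x and f at those candidates.
  x = -4: f_y(-4, y) = -3*y**2 - 32*y - 78; no integer root y with |y| ≤ 4.
  x = -3: f_y(-3, y) = -3*y**2 - 28*y - 61; no integer root y with |y| ≤ 4.
  x = -2: f_y(-2, y) = -3*y**2 - 24*y - 46; no integer root y with |y| ≤ 4.
  x = -1: f_y(-1, y) = -3*y**2 - 20*y - 33; vanishes at y ∈ {-3}. (-1, -3): f_x = -56 ≠ 0.
  x = 0: f_y(0, y) = -3*y**2 - 16*y - 22; no integer root y with |y| ≤ 4.
  x = 1: f_y(1, y) = -3*y**2 - 12*y - 13; no integer root y with |y| ≤ 4.
  x = 2: f_y(2, y) = -3*y**2 - 8*y - 6; no integer root y with |y| ≤ 4.
  x = 3: f_y(3, y) = -3*y**2 - 4*y - 1; vanishes at y ∈ {-1}. (3, -1): f_x = 0, f = 0 — SINGULAR.
  x = 4: f_y(4, y) = 2 - 3*y**2; no integer root y with |y| ≤ 4.
Only singular point on the grid: (3, -1).
Classify: substitute x = 3 + u, y = -1 + v and expand: f = -u**3 - u**2*v + 2*u*v**2 - v**3 + v**2.
No constant or linear terms (consistent with a singular point). Quadratic part: v**2. Cubic part: -u**3 - u**2*v + 2*u*v**2 - v**3.
The quadratic part v**2 is a perfect square, so there is a single (double) tangent line v = 0, i.e. y = -1. Restricting the cubic part to that line (v = 0) leaves -u**3 ≠ 0, so f is not divisible by v and the branch is v² ≈ u**3 to lowest order — this is a cusp.
Classification: cusp.


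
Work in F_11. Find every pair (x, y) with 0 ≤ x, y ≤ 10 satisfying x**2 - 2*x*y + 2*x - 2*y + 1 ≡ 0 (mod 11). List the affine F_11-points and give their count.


Affine F_11-points: {(0, 6), (1, 1), (2, 7), (3, 2), (4, 8), (5, 3), (6, 9), (7, 4), (8, 10), (9, 5), (10, 0), (10, 1), (10, 2), (10, 3), (10, 4), (10, 5), (10, 6), (10, 7), (10, 8), (10, 9), (10, 10)}; count = 21.

For each of the 121 pairs (x, y) ∈ F_11², evaluate f(x, y) mod 11. Record the zeros.
  x = 0: [0↦1, 1↦10, 2↦8, 3↦6, 4↦4, 5↦2, 6↦0, 7↦9, 8↦7, 9↦5, 10↦3]  zeros at y ∈ {6}
  x = 1: [0↦4, 1↦0, 2↦7, 3↦3, 4↦10, 5↦6, 6↦2, 7↦9, 8↦5, 9↦1, 10↦8]  zeros at y ∈ {1}
  x = 2: [0↦9, 1↦3, 2↦8, 3↦2, 4↦7, 5↦1, 6↦6, 7↦0, 8↦5, 9↦10, 10↦4]  zeros at y ∈ {7}
  x = 3: [0↦5, 1↦8, 2↦0, 3↦3, 4↦6, 5↦9, 6↦1, 7↦4, 8↦7, 9↦10, 10↦2]  zeros at y ∈ {2}
  x = 4: [0↦3, 1↦4, 2↦5, 3↦6, 4↦7, 5↦8, 6↦9, 7↦10, 8↦0, 9↦1, 10↦2]  zeros at y ∈ {8}
  x = 5: [0↦3, 1↦2, 2↦1, 3↦0, 4↦10, 5↦9, 6↦8, 7↦7, 8↦6, 9↦5, 10↦4]  zeros at y ∈ {3}
  x = 6: [0↦5, 1↦2, 2↦10, 3↦7, 4↦4, 5↦1, 6↦9, 7↦6, 8↦3, 9↦0, 10↦8]  zeros at y ∈ {9}
  x = 7: [0↦9, 1↦4, 2↦10, 3↦5, 4↦0, 5↦6, 6↦1, 7↦7, 8↦2, 9↦8, 10↦3]  zeros at y ∈ {4}
  x = 8: [0↦4, 1↦8, 2↦1, 3↦5, 4↦9, 5↦2, 6↦6, 7↦10, 8↦3, 9↦7, 10↦0]  zeros at y ∈ {10}
  x = 9: [0↦1, 1↦3, 2↦5, 3↦7, 4↦9, 5↦0, 6↦2, 7↦4, 8↦6, 9↦8, 10↦10]  zeros at y ∈ {5}
  x = 10: [0↦0, 1↦0, 2↦0, 3↦0, 4↦0, 5↦0, 6↦0, 7↦0, 8↦0, 9↦0, 10↦0]  zeros at y ∈ {0, 1, 2, 3, 4, 5, 6, 7, 8, 9, 10}
Collecting zeros: affine points = {(0, 6), (1, 1), (2, 7), (3, 2), (4, 8), (5, 3), (6, 9), (7, 4), (8, 10), (9, 5), (10, 0), (10, 1), (10, 2), (10, 3), (10, 4), (10, 5), (10, 6), (10, 7), (10, 8), (10, 9), (10, 10)}.
Total count |C(F_11)_aff| = 21.


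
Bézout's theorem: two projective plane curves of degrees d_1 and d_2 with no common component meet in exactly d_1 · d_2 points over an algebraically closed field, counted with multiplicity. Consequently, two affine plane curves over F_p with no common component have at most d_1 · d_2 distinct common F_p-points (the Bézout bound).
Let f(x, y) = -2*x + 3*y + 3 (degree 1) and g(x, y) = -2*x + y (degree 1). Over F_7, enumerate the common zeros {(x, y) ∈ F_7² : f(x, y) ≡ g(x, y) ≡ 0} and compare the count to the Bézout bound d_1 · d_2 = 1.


Common zeros: {(1, 2)}; count = 1; Bézout bound = 1.

deg(f) = 1, deg(g) = 1, so Bézout bound = 1.
Scan x ∈ F_7. For each x, list the y ∈ F_7 with f(x, y) ≡ 0 and those with g(x, y) ≡ 0 (mod 7); the common zeros in that column are the intersection.
  x = 0: f ≡ 0 at y ∈ {6}; g ≡ 0 at y ∈ {0}; common: ∅.
  x = 1: f ≡ 0 at y ∈ {2}; g ≡ 0 at y ∈ {2}; common: {2}.
  x = 2: f ≡ 0 at y ∈ {5}; g ≡ 0 at y ∈ {4}; common: ∅.
  x = 3: f ≡ 0 at y ∈ {1}; g ≡ 0 at y ∈ {6}; common: ∅.
  x = 4: f ≡ 0 at y ∈ {4}; g ≡ 0 at y ∈ {1}; common: ∅.
  x = 5: f ≡ 0 at y ∈ {0}; g ≡ 0 at y ∈ {3}; common: ∅.
  x = 6: f ≡ 0 at y ∈ {3}; g ≡ 0 at y ∈ {5}; common: ∅.
Collecting: common zeros = {(1, 2)}, so the count is 1.
Comparison with the Bézout bound: 1 ≤ 1 = deg(f)·deg(g), as expected for curves with no common component (the bound is attained).


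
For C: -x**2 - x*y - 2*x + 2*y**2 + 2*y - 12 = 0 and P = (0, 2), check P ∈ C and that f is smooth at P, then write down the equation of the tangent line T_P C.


Tangent line at P: -4*x + 10*y - 20 = 0.

Step 1: f(0, 2) = 0, so P lies on C.
Step 2: partial derivatives
  f_x(x, y) = -2*x - y - 2, f_y(x, y) = -x + 4*y + 2.
  f_x(P) = -4, f_y(P) = 10 (gradient nonzero, so P is smooth).
Step 3: tangent line at P: -4·(x − 0) + 10·(y − 2) = 0.
Expanding: -4*x + 10*y - 20 = 0.


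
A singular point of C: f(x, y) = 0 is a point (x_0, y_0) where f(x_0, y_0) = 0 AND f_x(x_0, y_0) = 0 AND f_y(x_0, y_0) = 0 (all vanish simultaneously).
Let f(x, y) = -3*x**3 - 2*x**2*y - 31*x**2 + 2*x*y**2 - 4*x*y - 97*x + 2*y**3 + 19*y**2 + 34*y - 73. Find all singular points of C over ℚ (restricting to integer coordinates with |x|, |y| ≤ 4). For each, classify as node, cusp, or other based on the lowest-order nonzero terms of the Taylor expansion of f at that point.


Singular points: {(-3, -2)}; classification: cusp.

Compute partial derivatives:
  f_x = -9*x**2 - 4*x*y - 62*x + 2*y**2 - 4*y - 97.
  f_y = -2*x**2 + 4*x*y - 4*x + 6*y**2 + 38*y + 34.
Scan x_0 ∈ {−4, ..., 4}. For each x_0, f_y(x_0, y) is a polynomial in y; find its integer roots y ∈ {−4, ..., 4}, then test f_x and f at those candidates.
  x = -4: f_y(-4, y) = 6*y**2 + 22*y + 18; no integer root y with |y| ≤ 4.
  x = -3: f_y(-3, y) = 6*y**2 + 26*y + 28; vanishes at y ∈ {-2}. (-3, -2): f_x = 0, f = 0 — SINGULAR.
  x = -2: f_y(-2, y) = 6*y**2 + 30*y + 34; no integer root y with |y| ≤ 4.
  x = -1: f_y(-1, y) = 6*y**2 + 34*y + 36; no integer root y with |y| ≤ 4.
  x = 0: f_y(0, y) = 6*y**2 + 38*y + 34; no integer root y with |y| ≤ 4.
  x = 1: f_y(1, y) = 6*y**2 + 42*y + 28; no integer root y with |y| ≤ 4.
  x = 2: f_y(2, y) = 6*y**2 + 46*y + 18; no integer root y with |y| ≤ 4.
  x = 3: f_y(3, y) = 6*y**2 + 50*y + 4; no integer root y with |y| ≤ 4.
  x = 4: f_y(4, y) = 6*y**2 + 54*y - 14; no integer root y with |y| ≤ 4.
Only singular point on the grid: (-3, -2).
Classify: substitute x = -3 + u, y = -2 + v and expand: f = -3*u**3 - 2*u**2*v + 2*u*v**2 + 2*v**3 + v**2.
No constant or linear terms (consistent with a singular point). Quadratic part: v**2. Cubic part: -3*u**3 - 2*u**2*v + 2*u*v**2 + 2*v**3.
The quadratic part v**2 is a perfect square, so there is a single (double) tangent line v = 0, i.e. y = -2. Restricting the cubic part to that line (v = 0) leaves -3*u**3 ≠ 0, so f is not divisible by v and the branch is v² ≈ 3*u**3 to lowest order — this is a cusp.
Classification: cusp.


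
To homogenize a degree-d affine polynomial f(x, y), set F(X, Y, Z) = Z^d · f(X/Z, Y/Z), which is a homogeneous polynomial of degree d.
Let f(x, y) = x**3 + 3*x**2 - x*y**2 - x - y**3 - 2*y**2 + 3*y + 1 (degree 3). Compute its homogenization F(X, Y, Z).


F(X, Y, Z) = X**3 + 3*X**2*Z - X*Y**2 - X*Z**2 - Y**3 - 2*Y**2*Z + 3*Y*Z**2 + Z**3

deg(f) = 3.
Substitute x = X/Z, y = Y/Z into f, then multiply by Z^3.
  monomial 1·x^3·y^0 ↦ 1·X^3·Y^0·Z^0.
  monomial 3·x^2·y^0 ↦ 3·X^2·Y^0·Z^1.
  monomial -1·x^1·y^2 ↦ -1·X^1·Y^2·Z^0.
  monomial -1·x^1·y^0 ↦ -1·X^1·Y^0·Z^2.
  monomial -1·x^0·y^3 ↦ -1·X^0·Y^3·Z^0.
  monomial -2·x^0·y^2 ↦ -2·X^0·Y^2·Z^1.
  monomial 3·x^0·y^1 ↦ 3·X^0·Y^1·Z^2.
  monomial 1·x^0·y^0 ↦ 1·X^0·Y^0·Z^3.
Collecting: F(X, Y, Z) = X**3 + 3*X**2*Z - X*Y**2 - X*Z**2 - Y**3 - 2*Y**2*Z + 3*Y*Z**2 + Z**3.


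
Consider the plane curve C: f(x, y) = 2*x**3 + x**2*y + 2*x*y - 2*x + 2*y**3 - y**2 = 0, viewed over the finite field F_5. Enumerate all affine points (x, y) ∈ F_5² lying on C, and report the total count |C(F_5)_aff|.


Affine F_5-points: {(0, 0), (0, 3), (1, 0), (2, 2), (3, 2), (3, 4), (4, 0), (4, 1), (4, 2)}; count = 9.

For each of the 25 pairs (x, y) ∈ F_5², evaluate f(x, y) mod 5. Record the zeros.
  x = 0: [0↦0, 1↦1, 2↦2, 3↦0, 4↦2]  zeros at y ∈ {0, 3}
  x = 1: [0↦0, 1↦4, 2↦3, 3↦4, 4↦4]  zeros at y ∈ {0}
  x = 2: [0↦2, 1↦1, 2↦0, 3↦1, 4↦1]  zeros at y ∈ {2}
  x = 3: [0↦3, 1↦4, 2↦0, 3↦3, 4↦0]  zeros at y ∈ {2, 4}
  x = 4: [0↦0, 1↦0, 2↦0, 3↦2, 4↦3]  zeros at y ∈ {0, 1, 2}
Collecting zeros: affine points = {(0, 0), (0, 3), (1, 0), (2, 2), (3, 2), (3, 4), (4, 0), (4, 1), (4, 2)}.
Total count |C(F_5)_aff| = 9.


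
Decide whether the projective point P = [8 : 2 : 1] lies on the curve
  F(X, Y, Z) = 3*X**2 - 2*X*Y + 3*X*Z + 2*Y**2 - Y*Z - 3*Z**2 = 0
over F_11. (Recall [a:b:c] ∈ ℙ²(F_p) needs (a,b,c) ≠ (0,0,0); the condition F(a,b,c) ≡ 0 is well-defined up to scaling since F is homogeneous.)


F(8,2,1) ≡ 0 (mod 11); P is on the curve.

Evaluate F(8, 2, 1) term-by-term (mod 11).
  3*X**2 ↦ 3·64·1·1 = 192
  -2*X*Y ↦ -2·8·2·1 = -32
  3*X*Z ↦ 3·8·1·1 = 24
  2*Y**2 ↦ 2·1·4·1 = 8
  -Y*Z ↦ -1·1·2·1 = -2
  -3*Z**2 ↦ -3·1·1·1 = -3
Sum: F(8, 2, 1) = (192) + (-32) + (24) + (8) + (-2) + (-3) = 187.
Reducing mod 11: 187 ≡ 0 (mod 11).
Since F(a, b, c) ≡ 0 (mod 11), P lies on the curve.


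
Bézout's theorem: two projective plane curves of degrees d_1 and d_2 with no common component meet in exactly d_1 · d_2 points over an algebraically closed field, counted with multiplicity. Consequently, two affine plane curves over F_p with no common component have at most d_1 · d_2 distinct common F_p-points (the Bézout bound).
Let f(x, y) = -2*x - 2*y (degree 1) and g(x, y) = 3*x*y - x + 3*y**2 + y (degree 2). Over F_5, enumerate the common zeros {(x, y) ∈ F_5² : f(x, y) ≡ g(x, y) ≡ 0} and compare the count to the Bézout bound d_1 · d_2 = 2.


Common zeros: {(0, 0)}; count = 1; Bézout bound = 2.

deg(f) = 1, deg(g) = 2, so Bézout bound = 2.
Scan x ∈ F_5. For each x, list the y ∈ F_5 with f(x, y) ≡ 0 and those with g(x, y) ≡ 0 (mod 5); the common zeros in that column are the intersection.
  x = 0: f ≡ 0 at y ∈ {0}; g ≡ 0 at y ∈ {0, 3}; common: {0}.
  x = 1: f ≡ 0 at y ∈ {4}; g ≡ 0 at y ∈ ∅; common: ∅.
  x = 2: f ≡ 0 at y ∈ {3}; g ≡ 0 at y ∈ ∅; common: ∅.
  x = 3: f ≡ 0 at y ∈ {2}; g ≡ 0 at y ∈ {1, 4}; common: ∅.
  x = 4: f ≡ 0 at y ∈ {1}; g ≡ 0 at y ∈ ∅; common: ∅.
Collecting: common zeros = {(0, 0)}, so the count is 1.
Comparison with the Bézout bound: 1 ≤ 2 = deg(f)·deg(g), as expected for curves with no common component (the affine F_5-count falls short of the bound because intersections may lie at infinity, over extension fields, or carry multiplicity).


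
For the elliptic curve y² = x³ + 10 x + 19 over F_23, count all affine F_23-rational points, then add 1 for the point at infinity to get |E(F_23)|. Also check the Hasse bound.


Affine points = {(2, 1), (2, 22), (4, 10), (4, 13), (7, 8), (7, 15), (8, 6), (8, 17), (12, 2), (12, 21), (13, 0), (15, 5), (15, 18), (20, 10), (20, 13), (22, 10), (22, 13)}; affine count = 17; |E(F_23)| = 18.

Discriminant check: Δ ∝ 4a³ + 27b² = 4·10³ + 27·19² = 4·1000 + 27·361 ≡ 16 (mod 23). Nonzero ⇒ E is nonsingular.
For each x ∈ F_23, compute rhs = x³ + 10·x + 19 mod 23, then count y ∈ F_23 with y² ≡ rhs.
  x = 0: rhs = 19, matching y values: none (0 points).
  x = 1: rhs = 7, matching y values: none (0 points).
  x = 2: rhs = 1, matching y values: 1, 22 (2 points).
  x = 3: rhs = 7, matching y values: none (0 points).
  x = 4: rhs = 8, matching y values: 10, 13 (2 points).
  x = 5: rhs = 10, matching y values: none (0 points).
  x = 6: rhs = 19, matching y values: none (0 points).
  x = 7: rhs = 18, matching y values: 8, 15 (2 points).
  x = 8: rhs = 13, matching y values: 6, 17 (2 points).
  x = 9: rhs = 10, matching y values: none (0 points).
  x = 10: rhs = 15, matching y values: none (0 points).
  x = 11: rhs = 11, matching y values: none (0 points).
  x = 12: rhs = 4, matching y values: 2, 21 (2 points).
  x = 13: rhs = 0, matching y values: 0 (1 points).
  x = 14: rhs = 5, matching y values: none (0 points).
  x = 15: rhs = 2, matching y values: 5, 18 (2 points).
  x = 16: rhs = 20, matching y values: none (0 points).
  x = 17: rhs = 19, matching y values: none (0 points).
  x = 18: rhs = 5, matching y values: none (0 points).
  x = 19: rhs = 7, matching y values: none (0 points).
  x = 20: rhs = 8, matching y values: 10, 13 (2 points).
  x = 21: rhs = 14, matching y values: none (0 points).
  x = 22: rhs = 8, matching y values: 10, 13 (2 points).
Total affine count: 17.
Full point count |E(F_23)| = 17 + 1 = 18.
Hasse bound: |18 − (23+1)| = |-6| = 6 ≤ 2√23 ≈ 9.5917 ✓.


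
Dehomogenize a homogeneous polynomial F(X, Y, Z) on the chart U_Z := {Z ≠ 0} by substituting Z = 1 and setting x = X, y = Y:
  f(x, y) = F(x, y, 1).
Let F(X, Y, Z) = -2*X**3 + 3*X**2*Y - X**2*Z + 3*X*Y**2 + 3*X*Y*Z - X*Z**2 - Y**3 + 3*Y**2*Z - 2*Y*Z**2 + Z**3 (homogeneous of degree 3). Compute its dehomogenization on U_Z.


f(x, y) = -2*x**3 + 3*x**2*y - x**2 + 3*x*y**2 + 3*x*y - x - y**3 + 3*y**2 - 2*y + 1

On U_Z we set Z = 1. Each monomial c·X^i·Y^j·Z^k in F becomes c·x^i·y^j·1^k = c·x^i·y^j.
Substituting Z = 1: F(X, Y, 1) = -2*x**3 + 3*x**2*y - x**2 + 3*x*y**2 + 3*x*y - x - y**3 + 3*y**2 - 2*y + 1.
Note: deg(f) ≤ deg(F) = 3; strict inequality happens when F is divisible by Z (lost terms).


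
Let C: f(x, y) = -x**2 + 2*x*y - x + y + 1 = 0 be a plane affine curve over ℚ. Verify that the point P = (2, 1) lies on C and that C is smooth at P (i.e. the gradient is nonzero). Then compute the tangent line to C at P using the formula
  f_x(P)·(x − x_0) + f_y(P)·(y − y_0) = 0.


Tangent line at P: -3*x + 5*y + 1 = 0.

Step 1: f(2, 1) = 0, so P lies on C.
Step 2: partial derivatives
  f_x(x, y) = -2*x + 2*y - 1, f_y(x, y) = 2*x + 1.
  f_x(P) = -3, f_y(P) = 5 (gradient nonzero, so P is smooth).
Step 3: tangent line at P: -3·(x − 2) + 5·(y − 1) = 0.
Expanding: -3*x + 5*y + 1 = 0.


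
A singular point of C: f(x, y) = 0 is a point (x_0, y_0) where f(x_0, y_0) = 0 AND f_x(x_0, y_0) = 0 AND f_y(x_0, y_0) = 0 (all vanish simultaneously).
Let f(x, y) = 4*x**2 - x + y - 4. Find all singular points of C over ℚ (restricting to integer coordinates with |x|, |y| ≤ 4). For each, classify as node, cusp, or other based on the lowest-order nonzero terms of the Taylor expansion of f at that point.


No singular points in the scanned grid; C is smooth there.

Compute partial derivatives:
  f_x = 8*x - 1.
  f_y = 1.
f_y = 1 is a nonzero constant, so f_y never vanishes: no point (x, y) can satisfy f = f_x = f_y = 0. In particular no (x, y) ∈ {−4, ..., 4}² is singular; the curve is smooth.


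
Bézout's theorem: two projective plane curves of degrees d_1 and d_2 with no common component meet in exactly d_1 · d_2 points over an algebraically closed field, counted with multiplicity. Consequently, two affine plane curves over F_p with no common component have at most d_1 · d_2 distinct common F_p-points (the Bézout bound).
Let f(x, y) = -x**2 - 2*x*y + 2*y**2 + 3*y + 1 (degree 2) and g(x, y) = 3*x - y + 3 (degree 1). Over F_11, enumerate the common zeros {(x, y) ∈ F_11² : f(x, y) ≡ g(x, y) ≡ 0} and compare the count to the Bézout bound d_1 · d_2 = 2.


Common zeros: {(10, 0)}; count = 1; Bézout bound = 2.

deg(f) = 2, deg(g) = 1, so Bézout bound = 2.
Scan x ∈ F_11. For each x, list the y ∈ F_11 with f(x, y) ≡ 0 and those with g(x, y) ≡ 0 (mod 11); the common zeros in that column are the intersection.
  x = 0: f ≡ 0 at y ∈ {5, 10}; g ≡ 0 at y ∈ {3}; common: ∅.
  x = 1: f ≡ 0 at y ∈ {0, 5}; g ≡ 0 at y ∈ {6}; common: ∅.
  x = 2: f ≡ 0 at y ∈ {7, 10}; g ≡ 0 at y ∈ {9}; common: ∅.
  x = 3: f ≡ 0 at y ∈ ∅; g ≡ 0 at y ∈ {1}; common: ∅.
  x = 4: f ≡ 0 at y ∈ ∅; g ≡ 0 at y ∈ {4}; common: ∅.
  x = 5: f ≡ 0 at y ∈ ∅; g ≡ 0 at y ∈ {7}; common: ∅.
  x = 6: f ≡ 0 at y ∈ {3, 7}; g ≡ 0 at y ∈ {10}; common: ∅.
  x = 7: f ≡ 0 at y ∈ ∅; g ≡ 0 at y ∈ {2}; common: ∅.
  x = 8: f ≡ 0 at y ∈ ∅; g ≡ 0 at y ∈ {5}; common: ∅.
  x = 9: f ≡ 0 at y ∈ ∅; g ≡ 0 at y ∈ {8}; common: ∅.
  x = 10: f ≡ 0 at y ∈ {0, 3}; g ≡ 0 at y ∈ {0}; common: {0}.
Collecting: common zeros = {(10, 0)}, so the count is 1.
Comparison with the Bézout bound: 1 ≤ 2 = deg(f)·deg(g), as expected for curves with no common component (the affine F_11-count falls short of the bound because intersections may lie at infinity, over extension fields, or carry multiplicity).


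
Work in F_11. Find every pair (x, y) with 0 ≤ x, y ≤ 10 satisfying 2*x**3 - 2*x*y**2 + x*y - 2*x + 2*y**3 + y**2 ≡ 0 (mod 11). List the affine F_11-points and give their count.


Affine F_11-points: {(0, 0), (0, 5), (1, 0), (1, 8), (1, 9), (3, 3), (6, 4), (7, 7), (10, 0)}; count = 9.

For each of the 121 pairs (x, y) ∈ F_11², evaluate f(x, y) mod 11. Record the zeros.
  x = 0: [0↦0, 1↦3, 2↦9, 3↦8, 4↦1, 5↦0, 6↦6, 7↦9, 8↦10, 9↦10, 10↦10]  zeros at y ∈ {0, 5}
  x = 1: [0↦0, 1↦2, 2↦3, 3↦4, 4↦6, 5↦10, 6↦6, 7↦6, 8↦0, 9↦0, 10↦7]  zeros at y ∈ {0, 8, 9}
  x = 2: [0↦1, 1↦2, 2↦9, 3↦1, 4↦1, 5↦10, 6↦7, 7↦4, 8↦2, 9↦2, 10↦5]  zeros at y ∈ ∅
  x = 3: [0↦4, 1↦4, 2↦6, 3↦0, 4↦9, 5↦1, 6↦10, 7↦4, 8↦6, 9↦6, 10↦5]  zeros at y ∈ {3}
  x = 4: [0↦10, 1↦9, 2↦6, 3↦2, 4↦9, 5↦6, 6↦5, 7↦7, 8↦2, 9↦2, 10↦8]  zeros at y ∈ ∅
  x = 5: [0↦9, 1↦7, 2↦10, 3↦8, 4↦2, 5↦4, 6↦4, 7↦3, 8↦2, 9↦2, 10↦4]  zeros at y ∈ ∅
  x = 6: [0↦2, 1↦10, 2↦8, 3↦8, 4↦0, 5↦7, 6↦8, 7↦4, 8↦7, 9↦7, 10↦5]  zeros at y ∈ {4}
  x = 7: [0↦1, 1↦8, 2↦1, 3↦3, 4↦4, 5↦5, 6↦7, 7↦0, 8↦7, 9↦7, 10↦1]  zeros at y ∈ {7}
  x = 8: [0↦7, 1↦2, 2↦1, 3↦5, 4↦4, 5↦10, 6↦2, 7↦3, 8↦3, 9↦3, 10↦4]  zeros at y ∈ ∅
  x = 9: [0↦10, 1↦4, 2↦9, 3↦4, 4↦1, 5↦1, 6↦5, 7↦3, 8↦7, 9↦7, 10↦4]  zeros at y ∈ ∅
  x = 10: [0↦0, 1↦4, 2↦4, 3↦1, 4↦7, 5↦1, 6↦6, 7↦1, 8↦9, 9↦9, 10↦2]  zeros at y ∈ {0}
Collecting zeros: affine points = {(0, 0), (0, 5), (1, 0), (1, 8), (1, 9), (3, 3), (6, 4), (7, 7), (10, 0)}.
Total count |C(F_11)_aff| = 9.


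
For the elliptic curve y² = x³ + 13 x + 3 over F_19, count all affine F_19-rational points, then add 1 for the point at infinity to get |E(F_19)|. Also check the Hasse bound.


Affine points = {(1, 6), (1, 13), (4, 9), (4, 10), (7, 0), (8, 7), (8, 12), (12, 5), (12, 14), (15, 1), (15, 18), (17, 8), (17, 11)}; affine count = 13; |E(F_19)| = 14.

Discriminant check: Δ ∝ 4a³ + 27b² = 4·13³ + 27·3² = 4·2197 + 27·9 ≡ 6 (mod 19). Nonzero ⇒ E is nonsingular.
For each x ∈ F_19, compute rhs = x³ + 13·x + 3 mod 19, then count y ∈ F_19 with y² ≡ rhs.
  x = 0: rhs = 3, matching y values: none (0 points).
  x = 1: rhs = 17, matching y values: 6, 13 (2 points).
  x = 2: rhs = 18, matching y values: none (0 points).
  x = 3: rhs = 12, matching y values: none (0 points).
  x = 4: rhs = 5, matching y values: 9, 10 (2 points).
  x = 5: rhs = 3, matching y values: none (0 points).
  x = 6: rhs = 12, matching y values: none (0 points).
  x = 7: rhs = 0, matching y values: 0 (1 points).
  x = 8: rhs = 11, matching y values: 7, 12 (2 points).
  x = 9: rhs = 13, matching y values: none (0 points).
  x = 10: rhs = 12, matching y values: none (0 points).
  x = 11: rhs = 14, matching y values: none (0 points).
  x = 12: rhs = 6, matching y values: 5, 14 (2 points).
  x = 13: rhs = 13, matching y values: none (0 points).
  x = 14: rhs = 3, matching y values: none (0 points).
  x = 15: rhs = 1, matching y values: 1, 18 (2 points).
  x = 16: rhs = 13, matching y values: none (0 points).
  x = 17: rhs = 7, matching y values: 8, 11 (2 points).
  x = 18: rhs = 8, matching y values: none (0 points).
Total affine count: 13.
Full point count |E(F_19)| = 13 + 1 = 14.
Hasse bound: |14 − (19+1)| = |-6| = 6 ≤ 2√19 ≈ 8.7178 ✓.


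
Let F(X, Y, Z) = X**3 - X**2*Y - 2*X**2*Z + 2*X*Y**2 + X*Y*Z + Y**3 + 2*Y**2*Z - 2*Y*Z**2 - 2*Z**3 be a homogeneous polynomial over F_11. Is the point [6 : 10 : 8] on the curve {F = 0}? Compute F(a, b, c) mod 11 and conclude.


F(6,10,8) ≡ 2 (mod 11); P is NOT on the curve.

Evaluate F(6, 10, 8) term-by-term (mod 11).
  X**3 ↦ 1·216·1·1 = 216
  -X**2*Y ↦ -1·36·10·1 = -360
  -2*X**2*Z ↦ -2·36·1·8 = -576
  2*X*Y**2 ↦ 2·6·100·1 = 1200
  X*Y*Z ↦ 1·6·10·8 = 480
  Y**3 ↦ 1·1·1000·1 = 1000
  2*Y**2*Z ↦ 2·1·100·8 = 1600
  -2*Y*Z**2 ↦ -2·1·10·64 = -1280
  -2*Z**3 ↦ -2·1·1·512 = -1024
Sum: F(6, 10, 8) = (216) + (-360) + (-576) + (1200) + (480) + (1000) + (1600) + (-1280) + (-1024) = 1256.
Reducing mod 11: 1256 ≡ 2 (mod 11).
Since F(a, b, c) ≡ 2 ≠ 0 (mod 11), P does NOT lie on the curve.


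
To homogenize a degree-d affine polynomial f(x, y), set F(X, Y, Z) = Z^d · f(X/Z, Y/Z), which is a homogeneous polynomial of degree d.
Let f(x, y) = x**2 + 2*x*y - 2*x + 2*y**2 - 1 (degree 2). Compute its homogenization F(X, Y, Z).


F(X, Y, Z) = X**2 + 2*X*Y - 2*X*Z + 2*Y**2 - Z**2

deg(f) = 2.
Substitute x = X/Z, y = Y/Z into f, then multiply by Z^2.
  monomial 1·x^2·y^0 ↦ 1·X^2·Y^0·Z^0.
  monomial 2·x^1·y^1 ↦ 2·X^1·Y^1·Z^0.
  monomial -2·x^1·y^0 ↦ -2·X^1·Y^0·Z^1.
  monomial 2·x^0·y^2 ↦ 2·X^0·Y^2·Z^0.
  monomial -1·x^0·y^0 ↦ -1·X^0·Y^0·Z^2.
Collecting: F(X, Y, Z) = X**2 + 2*X*Y - 2*X*Z + 2*Y**2 - Z**2.


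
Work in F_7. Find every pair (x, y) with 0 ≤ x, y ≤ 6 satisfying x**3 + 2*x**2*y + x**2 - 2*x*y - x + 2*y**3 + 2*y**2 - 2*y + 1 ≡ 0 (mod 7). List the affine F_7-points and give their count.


Affine F_7-points: {(0, 2), (1, 4), (4, 0), (6, 6)}; count = 4.

For each of the 49 pairs (x, y) ∈ F_7², evaluate f(x, y) mod 7. Record the zeros.
  x = 0: [0↦1, 1↦3, 2↦0, 3↦4, 4↦6, 5↦4, 6↦3]  zeros at y ∈ {2}
  x = 1: [0↦2, 1↦4, 2↦1, 3↦5, 4↦0, 5↦5, 6↦4]  zeros at y ∈ {4}
  x = 2: [0↦4, 1↦3, 2↦4, 3↦5, 4↦4, 5↦6, 6↦2]  zeros at y ∈ ∅
  x = 3: [0↦6, 1↦6, 2↦1, 3↦3, 4↦3, 5↦6, 6↦3]  zeros at y ∈ ∅
  x = 4: [0↦0, 1↦5, 2↦5, 3↦5, 4↦3, 5↦4, 6↦6]  zeros at y ∈ {0}
  x = 5: [0↦6, 1↦6, 2↦1, 3↦3, 4↦3, 5↦6, 6↦3]  zeros at y ∈ ∅
  x = 6: [0↦2, 1↦1, 2↦2, 3↦3, 4↦2, 5↦4, 6↦0]  zeros at y ∈ {6}
Collecting zeros: affine points = {(0, 2), (1, 4), (4, 0), (6, 6)}.
Total count |C(F_7)_aff| = 4.


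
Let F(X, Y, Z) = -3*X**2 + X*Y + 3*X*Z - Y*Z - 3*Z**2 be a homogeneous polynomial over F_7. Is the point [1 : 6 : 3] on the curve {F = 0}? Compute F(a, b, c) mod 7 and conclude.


F(1,6,3) ≡ 2 (mod 7); P is NOT on the curve.

Evaluate F(1, 6, 3) term-by-term (mod 7).
  -3*X**2 ↦ -3·1·1·1 = -3
  X*Y ↦ 1·1·6·1 = 6
  3*X*Z ↦ 3·1·1·3 = 9
  -Y*Z ↦ -1·1·6·3 = -18
  -3*Z**2 ↦ -3·1·1·9 = -27
Sum: F(1, 6, 3) = (-3) + (6) + (9) + (-18) + (-27) = -33.
Reducing mod 7: -33 ≡ 2 (mod 7).
Since F(a, b, c) ≡ 2 ≠ 0 (mod 7), P does NOT lie on the curve.


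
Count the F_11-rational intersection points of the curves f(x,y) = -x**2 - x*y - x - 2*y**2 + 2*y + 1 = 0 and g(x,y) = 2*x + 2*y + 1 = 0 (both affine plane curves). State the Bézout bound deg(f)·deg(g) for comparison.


Common zeros: ∅; count = 0; Bézout bound = 2.

deg(f) = 2, deg(g) = 1, so Bézout bound = 2.
Scan x ∈ F_11. For each x, list the y ∈ F_11 with f(x, y) ≡ 0 and those with g(x, y) ≡ 0 (mod 11); the common zeros in that column are the intersection.
  x = 0: f ≡ 0 at y ∈ {3, 9}; g ≡ 0 at y ∈ {5}; common: ∅.
  x = 1: f ≡ 0 at y ∈ {8, 9}; g ≡ 0 at y ∈ {4}; common: ∅.
  x = 2: f ≡ 0 at y ∈ {5, 6}; g ≡ 0 at y ∈ {3}; common: ∅.
  x = 3: f ≡ 0 at y ∈ {0, 5}; g ≡ 0 at y ∈ {2}; common: ∅.
  x = 4: f ≡ 0 at y ∈ ∅; g ≡ 0 at y ∈ {1}; common: ∅.
  x = 5: f ≡ 0 at y ∈ ∅; g ≡ 0 at y ∈ {0}; common: ∅.
  x = 6: f ≡ 0 at y ∈ ∅; g ≡ 0 at y ∈ {10}; common: ∅.
  x = 7: f ≡ 0 at y ∈ {0, 3}; g ≡ 0 at y ∈ {9}; common: ∅.
  x = 8: f ≡ 0 at y ∈ ∅; g ≡ 0 at y ∈ {8}; common: ∅.
  x = 9: f ≡ 0 at y ∈ ∅; g ≡ 0 at y ∈ {7}; common: ∅.
  x = 10: f ≡ 0 at y ∈ ∅; g ≡ 0 at y ∈ {6}; common: ∅.
Collecting: common zeros = ∅, so the count is 0.
Comparison with the Bézout bound: 0 ≤ 2 = deg(f)·deg(g), as expected for curves with no common component (the affine F_11-count falls short of the bound because intersections may lie at infinity, over extension fields, or carry multiplicity).


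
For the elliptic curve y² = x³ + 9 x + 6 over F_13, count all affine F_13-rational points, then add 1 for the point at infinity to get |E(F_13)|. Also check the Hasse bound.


Affine points = {(1, 4), (1, 9), (6, 4), (6, 9), (7, 3), (7, 10), (9, 6), (9, 7), (10, 2), (10, 11), (12, 3), (12, 10)}; affine count = 12; |E(F_13)| = 13.

Discriminant check: Δ ∝ 4a³ + 27b² = 4·9³ + 27·6² = 4·729 + 27·36 ≡ 1 (mod 13). Nonzero ⇒ E is nonsingular.
For each x ∈ F_13, compute rhs = x³ + 9·x + 6 mod 13, then count y ∈ F_13 with y² ≡ rhs.
  x = 0: rhs = 6, matching y values: none (0 points).
  x = 1: rhs = 3, matching y values: 4, 9 (2 points).
  x = 2: rhs = 6, matching y values: none (0 points).
  x = 3: rhs = 8, matching y values: none (0 points).
  x = 4: rhs = 2, matching y values: none (0 points).
  x = 5: rhs = 7, matching y values: none (0 points).
  x = 6: rhs = 3, matching y values: 4, 9 (2 points).
  x = 7: rhs = 9, matching y values: 3, 10 (2 points).
  x = 8: rhs = 5, matching y values: none (0 points).
  x = 9: rhs = 10, matching y values: 6, 7 (2 points).
  x = 10: rhs = 4, matching y values: 2, 11 (2 points).
  x = 11: rhs = 6, matching y values: none (0 points).
  x = 12: rhs = 9, matching y values: 3, 10 (2 points).
Total affine count: 12.
Full point count |E(F_13)| = 12 + 1 = 13.
Hasse bound: |13 − (13+1)| = |-1| = 1 ≤ 2√13 ≈ 7.2111 ✓.


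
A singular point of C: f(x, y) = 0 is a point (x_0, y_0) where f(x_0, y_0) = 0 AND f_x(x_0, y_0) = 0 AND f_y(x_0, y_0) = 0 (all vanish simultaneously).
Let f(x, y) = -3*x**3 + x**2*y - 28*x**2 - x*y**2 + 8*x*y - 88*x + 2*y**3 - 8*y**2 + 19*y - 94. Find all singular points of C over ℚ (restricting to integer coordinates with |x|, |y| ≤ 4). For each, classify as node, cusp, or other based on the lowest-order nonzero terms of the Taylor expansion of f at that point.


Singular points: {(-3, 1)}; classification: cusp.

Compute partial derivatives:
  f_x = -9*x**2 + 2*x*y - 56*x - y**2 + 8*y - 88.
  f_y = x**2 - 2*x*y + 8*x + 6*y**2 - 16*y + 19.
Scan x_0 ∈ {−4, ..., 4}. For each x_0, f_y(x_0, y) is a polynomial in y; find its integer roots y ∈ {−4, ..., 4}, then test f_x and f at those candidates.
  x = -4: f_y(-4, y) = 6*y**2 - 8*y + 3; no integer root y with |y| ≤ 4.
  x = -3: f_y(-3, y) = 6*y**2 - 10*y + 4; vanishes at y ∈ {1}. (-3, 1): f_x = 0, f = 0 — SINGULAR.
  x = -2: f_y(-2, y) = 6*y**2 - 12*y + 7; no integer root y with |y| ≤ 4.
  x = -1: f_y(-1, y) = 6*y**2 - 14*y + 12; no integer root y with |y| ≤ 4.
  x = 0: f_y(0, y) = 6*y**2 - 16*y + 19; no integer root y with |y| ≤ 4.
  x = 1: f_y(1, y) = 6*y**2 - 18*y + 28; no integer root y with |y| ≤ 4.
  x = 2: f_y(2, y) = 6*y**2 - 20*y + 39; no integer root y with |y| ≤ 4.
  x = 3: f_y(3, y) = 6*y**2 - 22*y + 52; no integer root y with |y| ≤ 4.
  x = 4: f_y(4, y) = 6*y**2 - 24*y + 67; no integer root y with |y| ≤ 4.
Only singular point on the grid: (-3, 1).
Classify: substitute x = -3 + u, y = 1 + v and expand: f = -3*u**3 + u**2*v - u*v**2 + 2*v**3 + v**2.
No constant or linear terms (consistent with a singular point). Quadratic part: v**2. Cubic part: -3*u**3 + u**2*v - u*v**2 + 2*v**3.
The quadratic part v**2 is a perfect square, so there is a single (double) tangent line v = 0, i.e. y = 1. Restricting the cubic part to that line (v = 0) leaves -3*u**3 ≠ 0, so f is not divisible by v and the branch is v² ≈ 3*u**3 to lowest order — this is a cusp.
Classification: cusp.


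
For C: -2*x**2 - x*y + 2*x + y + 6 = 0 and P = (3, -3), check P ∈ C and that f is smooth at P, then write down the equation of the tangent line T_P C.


Tangent line at P: -7*x - 2*y + 15 = 0.

Step 1: f(3, -3) = 0, so P lies on C.
Step 2: partial derivatives
  f_x(x, y) = -4*x - y + 2, f_y(x, y) = 1 - x.
  f_x(P) = -7, f_y(P) = -2 (gradient nonzero, so P is smooth).
Step 3: tangent line at P: -7·(x − 3) + -2·(y − -3) = 0.
Expanding: -7*x - 2*y + 15 = 0.


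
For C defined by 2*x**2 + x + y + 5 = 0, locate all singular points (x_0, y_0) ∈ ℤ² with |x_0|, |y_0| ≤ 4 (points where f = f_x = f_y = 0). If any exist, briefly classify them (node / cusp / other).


No singular points in the scanned grid; C is smooth there.

Compute partial derivatives:
  f_x = 4*x + 1.
  f_y = 1.
f_y = 1 is a nonzero constant, so f_y never vanishes: no point (x, y) can satisfy f = f_x = f_y = 0. In particular no (x, y) ∈ {−4, ..., 4}² is singular; the curve is smooth.


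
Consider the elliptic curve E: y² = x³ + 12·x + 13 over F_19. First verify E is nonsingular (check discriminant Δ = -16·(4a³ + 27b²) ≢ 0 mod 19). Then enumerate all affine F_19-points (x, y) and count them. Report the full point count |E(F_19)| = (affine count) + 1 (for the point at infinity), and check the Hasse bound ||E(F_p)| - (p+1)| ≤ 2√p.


Affine points = {(1, 8), (1, 11), (2, 8), (2, 11), (3, 0), (4, 7), (4, 12), (6, 4), (6, 15), (12, 2), (12, 17), (16, 8), (16, 11), (17, 0), (18, 0)}; affine count = 15; |E(F_19)| = 16.

Discriminant check: Δ ∝ 4a³ + 27b² = 4·12³ + 27·13² = 4·1728 + 27·169 ≡ 18 (mod 19). Nonzero ⇒ E is nonsingular.
For each x ∈ F_19, compute rhs = x³ + 12·x + 13 mod 19, then count y ∈ F_19 with y² ≡ rhs.
  x = 0: rhs = 13, matching y values: none (0 points).
  x = 1: rhs = 7, matching y values: 8, 11 (2 points).
  x = 2: rhs = 7, matching y values: 8, 11 (2 points).
  x = 3: rhs = 0, matching y values: 0 (1 points).
  x = 4: rhs = 11, matching y values: 7, 12 (2 points).
  x = 5: rhs = 8, matching y values: none (0 points).
  x = 6: rhs = 16, matching y values: 4, 15 (2 points).
  x = 7: rhs = 3, matching y values: none (0 points).
  x = 8: rhs = 13, matching y values: none (0 points).
  x = 9: rhs = 14, matching y values: none (0 points).
  x = 10: rhs = 12, matching y values: none (0 points).
  x = 11: rhs = 13, matching y values: none (0 points).
  x = 12: rhs = 4, matching y values: 2, 17 (2 points).
  x = 13: rhs = 10, matching y values: none (0 points).
  x = 14: rhs = 18, matching y values: none (0 points).
  x = 15: rhs = 15, matching y values: none (0 points).
  x = 16: rhs = 7, matching y values: 8, 11 (2 points).
  x = 17: rhs = 0, matching y values: 0 (1 points).
  x = 18: rhs = 0, matching y values: 0 (1 points).
Total affine count: 15.
Full point count |E(F_19)| = 15 + 1 = 16.
Hasse bound: |16 − (19+1)| = |-4| = 4 ≤ 2√19 ≈ 8.7178 ✓.
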